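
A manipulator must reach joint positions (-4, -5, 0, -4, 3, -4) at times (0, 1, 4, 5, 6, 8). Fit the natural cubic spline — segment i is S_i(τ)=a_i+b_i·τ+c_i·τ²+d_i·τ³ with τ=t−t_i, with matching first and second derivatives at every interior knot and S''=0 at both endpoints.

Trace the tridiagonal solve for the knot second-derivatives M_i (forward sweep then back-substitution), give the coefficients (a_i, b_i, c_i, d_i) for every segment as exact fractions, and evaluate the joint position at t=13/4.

Δ: Δ0=-1, Δ1=5/3, Δ2=-4, Δ3=7, Δ4=-7/2
row 1: diag=8, rhs=16; c'=3/8, d'=2
row 2: denom=8−3·3/8=55/8; d'=(-34−3·2)/(55/8)=-64/11
row 3: denom=4−1·8/55=212/55; d'=(66−1·-64/11)/(212/55)=1975/106
row 4: denom=6−1·55/212=1217/212; d'=(-63−1·1975/106)/(1217/212)=-17306/1217
back: M4=-17306/1217
back: M3=1975/106−55/212·-17306/1217=27165/1217
back: M2=-64/11−8/55·27165/1217=-11032/1217
back: M1=2−3/8·-11032/1217=6571/1217
M: M0=0, M1=6571/1217, M2=-11032/1217, M3=27165/1217, M4=-17306/1217, M5=0
seg 0: a=-4, c=M0/2=0, d=(M1−M0)/(6·1)=6571/7302, b=Δ0−h0·(2M0+M1)/6=-13873/7302
seg 1: a=-5, c=M1/2=6571/2434, d=(M2−M1)/(6·3)=-17603/21906, b=Δ1−h1·(2M1+M2)/6=2920/3651
seg 2: a=0, c=M2/2=-5516/1217, d=(M3−M2)/(6·1)=38197/7302, b=Δ2−h2·(2M2+M3)/6=-34309/7302
seg 3: a=-4, c=M3/2=27165/2434, d=(M4−M3)/(6·1)=-44471/7302, b=Δ3−h3·(2M3+M4)/6=7045/3651
seg 4: a=3, c=M4/2=-8653/1217, d=(M5−M4)/(6·2)=8653/7302, b=Δ4−h4·(2M4+M5)/6=43667/7302
t_q=13/4 → seg 1, τ=9/4; S=-5+2920/3651·τ+6571/2434·τ²+-17603/21906·τ³=204601/155776

  seg 0: a=-4 b=-13873/7302 c=0 d=6571/7302
  seg 1: a=-5 b=2920/3651 c=6571/2434 d=-17603/21906
  seg 2: a=0 b=-34309/7302 c=-5516/1217 d=38197/7302
  seg 3: a=-4 b=7045/3651 c=27165/2434 d=-44471/7302
  seg 4: a=3 b=43667/7302 c=-8653/1217 d=8653/7302
S(13/4) = 204601/155776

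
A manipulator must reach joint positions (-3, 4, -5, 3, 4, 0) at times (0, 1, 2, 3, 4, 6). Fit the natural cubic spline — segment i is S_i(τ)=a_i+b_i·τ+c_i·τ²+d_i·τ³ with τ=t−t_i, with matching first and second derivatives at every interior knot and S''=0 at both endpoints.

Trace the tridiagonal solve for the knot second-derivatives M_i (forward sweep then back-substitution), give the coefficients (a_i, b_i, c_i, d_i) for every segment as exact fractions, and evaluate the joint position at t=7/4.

Δ: Δ0=7, Δ1=-9, Δ2=8, Δ3=1, Δ4=-2
row 1: diag=4, rhs=-96; c'=1/4, d'=-24
row 2: denom=4−1·1/4=15/4; d'=(102−1·-24)/(15/4)=168/5
row 3: denom=4−1·4/15=56/15; d'=(-42−1·168/5)/(56/15)=-81/4
row 4: denom=6−1·15/56=321/56; d'=(-18−1·-81/4)/(321/56)=42/107
back: M4=42/107
back: M3=-81/4−15/56·42/107=-2178/107
back: M2=168/5−4/15·-2178/107=4176/107
back: M1=-24−1/4·4176/107=-3612/107
M: M0=0, M1=-3612/107, M2=4176/107, M3=-2178/107, M4=42/107, M5=0
seg 0: a=-3, c=M0/2=0, d=(M1−M0)/(6·1)=-602/107, b=Δ0−h0·(2M0+M1)/6=1351/107
seg 1: a=4, c=M1/2=-1806/107, d=(M2−M1)/(6·1)=1298/107, b=Δ1−h1·(2M1+M2)/6=-455/107
seg 2: a=-5, c=M2/2=2088/107, d=(M3−M2)/(6·1)=-1059/107, b=Δ2−h2·(2M2+M3)/6=-173/107
seg 3: a=3, c=M3/2=-1089/107, d=(M4−M3)/(6·1)=370/107, b=Δ3−h3·(2M3+M4)/6=826/107
seg 4: a=4, c=M4/2=21/107, d=(M5−M4)/(6·2)=-7/214, b=Δ4−h4·(2M4+M5)/6=-242/107
t_q=7/4 → seg 1, τ=3/4; S=4+-455/107·τ+-1806/107·τ²+1298/107·τ³=-12209/3424

  seg 0: a=-3 b=1351/107 c=0 d=-602/107
  seg 1: a=4 b=-455/107 c=-1806/107 d=1298/107
  seg 2: a=-5 b=-173/107 c=2088/107 d=-1059/107
  seg 3: a=3 b=826/107 c=-1089/107 d=370/107
  seg 4: a=4 b=-242/107 c=21/107 d=-7/214
S(7/4) = -12209/3424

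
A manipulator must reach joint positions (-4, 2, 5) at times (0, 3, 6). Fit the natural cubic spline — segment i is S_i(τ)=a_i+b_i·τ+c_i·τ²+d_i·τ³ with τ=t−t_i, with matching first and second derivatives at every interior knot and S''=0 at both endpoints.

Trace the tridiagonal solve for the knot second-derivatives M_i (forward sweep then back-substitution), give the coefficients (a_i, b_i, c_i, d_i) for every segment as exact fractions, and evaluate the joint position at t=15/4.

  seg 0: a=-4 b=9/4 c=0 d=-1/36
  seg 1: a=2 b=3/2 c=-1/4 d=1/36
S(15/4) = 767/256

Δ: Δ0=2, Δ1=1
row 1: diag=12, rhs=-6; c'=1/4, d'=-1/2
back: M1=-1/2
M: M0=0, M1=-1/2, M2=0
seg 0: a=-4, c=M0/2=0, d=(M1−M0)/(6·3)=-1/36, b=Δ0−h0·(2M0+M1)/6=9/4
seg 1: a=2, c=M1/2=-1/4, d=(M2−M1)/(6·3)=1/36, b=Δ1−h1·(2M1+M2)/6=3/2
t_q=15/4 → seg 1, τ=3/4; S=2+3/2·τ+-1/4·τ²+1/36·τ³=767/256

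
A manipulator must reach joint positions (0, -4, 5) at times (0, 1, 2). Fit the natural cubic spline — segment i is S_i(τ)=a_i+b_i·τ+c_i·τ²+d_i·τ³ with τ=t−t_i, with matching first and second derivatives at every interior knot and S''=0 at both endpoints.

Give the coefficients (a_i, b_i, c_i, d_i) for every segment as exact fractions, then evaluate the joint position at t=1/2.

  seg 0: a=0 b=-29/4 c=0 d=13/4
  seg 1: a=-4 b=5/2 c=39/4 d=-13/4
S(1/2) = -103/32

Δ: Δ0=-4, Δ1=9
row 1: diag=4, rhs=78; c'=1/4, d'=39/2
back: M1=39/2
M: M0=0, M1=39/2, M2=0
seg 0: a=0, c=M0/2=0, d=(M1−M0)/(6·1)=13/4, b=Δ0−h0·(2M0+M1)/6=-29/4
seg 1: a=-4, c=M1/2=39/4, d=(M2−M1)/(6·1)=-13/4, b=Δ1−h1·(2M1+M2)/6=5/2
t_q=1/2 → seg 0, τ=1/2; S=0+-29/4·τ+0·τ²+13/4·τ³=-103/32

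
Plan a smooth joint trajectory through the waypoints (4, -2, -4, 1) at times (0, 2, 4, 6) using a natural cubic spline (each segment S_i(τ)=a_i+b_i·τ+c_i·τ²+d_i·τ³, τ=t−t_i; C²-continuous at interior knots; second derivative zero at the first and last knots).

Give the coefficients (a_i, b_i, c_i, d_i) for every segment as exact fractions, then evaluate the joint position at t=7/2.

  seg 0: a=4 b=-33/10 c=0 d=3/40
  seg 1: a=-2 b=-12/5 c=9/20 d=1/8
  seg 2: a=-4 b=9/10 c=6/5 d=-1/5
S(7/2) = -1333/320

Δ: Δ0=-3, Δ1=-1, Δ2=5/2
row 1: diag=8, rhs=12; c'=1/4, d'=3/2
row 2: denom=8−2·1/4=15/2; d'=(21−2·3/2)/(15/2)=12/5
back: M2=12/5
back: M1=3/2−1/4·12/5=9/10
M: M0=0, M1=9/10, M2=12/5, M3=0
seg 0: a=4, c=M0/2=0, d=(M1−M0)/(6·2)=3/40, b=Δ0−h0·(2M0+M1)/6=-33/10
seg 1: a=-2, c=M1/2=9/20, d=(M2−M1)/(6·2)=1/8, b=Δ1−h1·(2M1+M2)/6=-12/5
seg 2: a=-4, c=M2/2=6/5, d=(M3−M2)/(6·2)=-1/5, b=Δ2−h2·(2M2+M3)/6=9/10
t_q=7/2 → seg 1, τ=3/2; S=-2+-12/5·τ+9/20·τ²+1/8·τ³=-1333/320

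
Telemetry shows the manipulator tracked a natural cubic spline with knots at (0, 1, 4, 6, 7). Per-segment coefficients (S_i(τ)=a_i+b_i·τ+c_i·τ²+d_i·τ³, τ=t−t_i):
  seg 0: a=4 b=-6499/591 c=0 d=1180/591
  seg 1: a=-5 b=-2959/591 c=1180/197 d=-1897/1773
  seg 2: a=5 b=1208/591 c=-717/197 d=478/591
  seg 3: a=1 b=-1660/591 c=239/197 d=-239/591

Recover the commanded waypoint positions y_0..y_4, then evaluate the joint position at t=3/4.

y_0 = S_0(0) = a_0 = 4
y_1 = S_1(0) = a_1 = -5
y_2 = S_2(0) = a_2 = 5
y_3 = S_3(0) = a_3 = 1
y_4 = S_3(1) = -1
t_q=3/4 is in segment 0 (τ=3/4); S_0(τ)=-10733/3152

y_0=4 y_1=-5 y_2=5 y_3=1 y_4=-1
S(3/4) = -10733/3152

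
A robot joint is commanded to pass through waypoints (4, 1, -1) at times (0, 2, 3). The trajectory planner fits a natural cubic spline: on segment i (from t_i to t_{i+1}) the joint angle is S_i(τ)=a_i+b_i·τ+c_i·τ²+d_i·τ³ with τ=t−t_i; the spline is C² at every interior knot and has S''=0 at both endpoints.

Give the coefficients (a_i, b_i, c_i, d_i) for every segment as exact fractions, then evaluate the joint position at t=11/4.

Δ: Δ0=-3/2, Δ1=-2
row 1: diag=6, rhs=-3; c'=1/6, d'=-1/2
back: M1=-1/2
M: M0=0, M1=-1/2, M2=0
seg 0: a=4, c=M0/2=0, d=(M1−M0)/(6·2)=-1/24, b=Δ0−h0·(2M0+M1)/6=-4/3
seg 1: a=1, c=M1/2=-1/4, d=(M2−M1)/(6·1)=1/12, b=Δ1−h1·(2M1+M2)/6=-11/6
t_q=11/4 → seg 1, τ=3/4; S=1+-11/6·τ+-1/4·τ²+1/12·τ³=-123/256

  seg 0: a=4 b=-4/3 c=0 d=-1/24
  seg 1: a=1 b=-11/6 c=-1/4 d=1/12
S(11/4) = -123/256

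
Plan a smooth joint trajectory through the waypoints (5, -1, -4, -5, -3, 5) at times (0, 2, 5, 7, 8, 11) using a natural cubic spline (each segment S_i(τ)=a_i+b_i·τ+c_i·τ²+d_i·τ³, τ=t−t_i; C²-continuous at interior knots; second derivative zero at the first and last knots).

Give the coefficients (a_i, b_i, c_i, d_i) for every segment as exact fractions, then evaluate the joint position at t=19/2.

  seg 0: a=5 b=-13714/3957 c=0 d=1843/15828
  seg 1: a=-1 b=-8185/3957 c=1843/2638 d=-8131/71226
  seg 2: a=-4 b=-7589/7914 c=-1301/3957 d=2209/7914
  seg 3: a=-5 b=2837/2638 c=5326/3957 d=-3335/7914
  seg 4: a=-3 b=9905/3957 c=647/7914 d=-647/71226
S(19/2) = 19163/21104

Δ: Δ0=-3, Δ1=-1, Δ2=-1/2, Δ3=2, Δ4=8/3
row 1: diag=10, rhs=12; c'=3/10, d'=6/5
row 2: denom=10−3·3/10=91/10; d'=(3−3·6/5)/(91/10)=-6/91
row 3: denom=6−2·20/91=506/91; d'=(15−2·-6/91)/(506/91)=1377/506
row 4: denom=8−1·91/506=3957/506; d'=(4−1·1377/506)/(3957/506)=647/3957
back: M4=647/3957
back: M3=1377/506−91/506·647/3957=10652/3957
back: M2=-6/91−20/91·10652/3957=-2602/3957
back: M1=6/5−3/10·-2602/3957=1843/1319
M: M0=0, M1=1843/1319, M2=-2602/3957, M3=10652/3957, M4=647/3957, M5=0
seg 0: a=5, c=M0/2=0, d=(M1−M0)/(6·2)=1843/15828, b=Δ0−h0·(2M0+M1)/6=-13714/3957
seg 1: a=-1, c=M1/2=1843/2638, d=(M2−M1)/(6·3)=-8131/71226, b=Δ1−h1·(2M1+M2)/6=-8185/3957
seg 2: a=-4, c=M2/2=-1301/3957, d=(M3−M2)/(6·2)=2209/7914, b=Δ2−h2·(2M2+M3)/6=-7589/7914
seg 3: a=-5, c=M3/2=5326/3957, d=(M4−M3)/(6·1)=-3335/7914, b=Δ3−h3·(2M3+M4)/6=2837/2638
seg 4: a=-3, c=M4/2=647/7914, d=(M5−M4)/(6·3)=-647/71226, b=Δ4−h4·(2M4+M5)/6=9905/3957
t_q=19/2 → seg 4, τ=3/2; S=-3+9905/3957·τ+647/7914·τ²+-647/71226·τ³=19163/21104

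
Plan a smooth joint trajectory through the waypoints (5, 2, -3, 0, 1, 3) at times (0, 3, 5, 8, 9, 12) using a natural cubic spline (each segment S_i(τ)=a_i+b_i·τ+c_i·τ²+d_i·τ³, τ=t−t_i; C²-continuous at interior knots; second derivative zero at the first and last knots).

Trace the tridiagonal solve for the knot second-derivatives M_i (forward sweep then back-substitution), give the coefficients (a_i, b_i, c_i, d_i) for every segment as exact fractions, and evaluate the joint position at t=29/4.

  seg 0: a=5 b=-125/444 c=0 d=-319/3996
  seg 1: a=2 b=-541/222 c=-319/444 d=305/888
  seg 2: a=-3 b=-44/37 c=149/111 d=-68/333
  seg 3: a=0 b=50/37 c=-55/111 d=16/111
  seg 4: a=1 b=88/111 c=-7/111 d=7/999
S(29/4) = -357/296

Δ: Δ0=-1, Δ1=-5/2, Δ2=1, Δ3=1, Δ4=2/3
row 1: diag=10, rhs=-9; c'=1/5, d'=-9/10
row 2: denom=10−2·1/5=48/5; d'=(21−2·-9/10)/(48/5)=19/8
row 3: denom=8−3·5/16=113/16; d'=(0−3·19/8)/(113/16)=-114/113
row 4: denom=8−1·16/113=888/113; d'=(-2−1·-114/113)/(888/113)=-14/111
back: M4=-14/111
back: M3=-114/113−16/113·-14/111=-110/111
back: M2=19/8−5/16·-110/111=298/111
back: M1=-9/10−1/5·298/111=-319/222
M: M0=0, M1=-319/222, M2=298/111, M3=-110/111, M4=-14/111, M5=0
seg 0: a=5, c=M0/2=0, d=(M1−M0)/(6·3)=-319/3996, b=Δ0−h0·(2M0+M1)/6=-125/444
seg 1: a=2, c=M1/2=-319/444, d=(M2−M1)/(6·2)=305/888, b=Δ1−h1·(2M1+M2)/6=-541/222
seg 2: a=-3, c=M2/2=149/111, d=(M3−M2)/(6·3)=-68/333, b=Δ2−h2·(2M2+M3)/6=-44/37
seg 3: a=0, c=M3/2=-55/111, d=(M4−M3)/(6·1)=16/111, b=Δ3−h3·(2M3+M4)/6=50/37
seg 4: a=1, c=M4/2=-7/111, d=(M5−M4)/(6·3)=7/999, b=Δ4−h4·(2M4+M5)/6=88/111
t_q=29/4 → seg 2, τ=9/4; S=-3+-44/37·τ+149/111·τ²+-68/333·τ³=-357/296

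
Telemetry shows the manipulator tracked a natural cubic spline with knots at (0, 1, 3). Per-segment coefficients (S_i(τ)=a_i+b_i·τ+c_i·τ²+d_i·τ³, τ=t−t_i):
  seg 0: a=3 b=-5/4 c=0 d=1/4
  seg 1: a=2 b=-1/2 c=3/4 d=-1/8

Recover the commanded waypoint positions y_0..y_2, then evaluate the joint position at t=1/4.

y_0=3 y_1=2 y_2=3
S(1/4) = 689/256

y_0 = S_0(0) = a_0 = 3
y_1 = S_1(0) = a_1 = 2
y_2 = S_1(2) = 3
t_q=1/4 is in segment 0 (τ=1/4); S_0(τ)=689/256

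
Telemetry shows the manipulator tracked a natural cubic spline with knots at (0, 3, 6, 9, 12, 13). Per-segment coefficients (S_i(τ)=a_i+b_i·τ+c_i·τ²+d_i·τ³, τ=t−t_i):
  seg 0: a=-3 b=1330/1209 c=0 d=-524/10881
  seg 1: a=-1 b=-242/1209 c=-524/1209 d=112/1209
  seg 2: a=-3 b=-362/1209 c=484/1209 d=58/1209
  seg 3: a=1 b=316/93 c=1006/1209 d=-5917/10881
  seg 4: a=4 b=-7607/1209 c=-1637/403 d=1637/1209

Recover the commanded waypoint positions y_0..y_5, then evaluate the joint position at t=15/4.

y_0=-3 y_1=-1 y_2=-3 y_3=1 y_4=4 y_5=-5
S(15/4) = -42/31

y_0 = S_0(0) = a_0 = -3
y_1 = S_1(0) = a_1 = -1
y_2 = S_2(0) = a_2 = -3
y_3 = S_3(0) = a_3 = 1
y_4 = S_4(0) = a_4 = 4
y_5 = S_4(1) = -5
t_q=15/4 is in segment 1 (τ=3/4); S_1(τ)=-42/31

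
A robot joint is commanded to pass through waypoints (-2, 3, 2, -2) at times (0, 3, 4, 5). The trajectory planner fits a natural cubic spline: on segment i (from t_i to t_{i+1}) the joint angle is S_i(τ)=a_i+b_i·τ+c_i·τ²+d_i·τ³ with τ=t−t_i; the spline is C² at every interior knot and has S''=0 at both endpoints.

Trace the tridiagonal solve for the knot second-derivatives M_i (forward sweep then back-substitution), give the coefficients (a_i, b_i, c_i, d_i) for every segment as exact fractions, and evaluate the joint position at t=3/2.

  seg 0: a=-2 b=224/93 c=0 d=-23/279
  seg 1: a=3 b=17/93 c=-23/31 d=-41/93
  seg 2: a=2 b=-244/93 c=-64/31 d=64/93
S(3/2) = 331/248

Δ: Δ0=5/3, Δ1=-1, Δ2=-4
row 1: diag=8, rhs=-16; c'=1/8, d'=-2
row 2: denom=4−1·1/8=31/8; d'=(-18−1·-2)/(31/8)=-128/31
back: M2=-128/31
back: M1=-2−1/8·-128/31=-46/31
M: M0=0, M1=-46/31, M2=-128/31, M3=0
seg 0: a=-2, c=M0/2=0, d=(M1−M0)/(6·3)=-23/279, b=Δ0−h0·(2M0+M1)/6=224/93
seg 1: a=3, c=M1/2=-23/31, d=(M2−M1)/(6·1)=-41/93, b=Δ1−h1·(2M1+M2)/6=17/93
seg 2: a=2, c=M2/2=-64/31, d=(M3−M2)/(6·1)=64/93, b=Δ2−h2·(2M2+M3)/6=-244/93
t_q=3/2 → seg 0, τ=3/2; S=-2+224/93·τ+0·τ²+-23/279·τ³=331/248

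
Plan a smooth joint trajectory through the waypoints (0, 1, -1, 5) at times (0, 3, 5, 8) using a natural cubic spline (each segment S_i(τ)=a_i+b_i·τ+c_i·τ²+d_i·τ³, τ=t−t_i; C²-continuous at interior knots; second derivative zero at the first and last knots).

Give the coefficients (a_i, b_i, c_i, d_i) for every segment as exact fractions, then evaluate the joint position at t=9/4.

Δ: Δ0=1/3, Δ1=-1, Δ2=2
row 1: diag=10, rhs=-8; c'=1/5, d'=-4/5
row 2: denom=10−2·1/5=48/5; d'=(18−2·-4/5)/(48/5)=49/24
back: M2=49/24
back: M1=-4/5−1/5·49/24=-29/24
M: M0=0, M1=-29/24, M2=49/24, M3=0
seg 0: a=0, c=M0/2=0, d=(M1−M0)/(6·3)=-29/432, b=Δ0−h0·(2M0+M1)/6=15/16
seg 1: a=1, c=M1/2=-29/48, d=(M2−M1)/(6·2)=13/48, b=Δ1−h1·(2M1+M2)/6=-7/8
seg 2: a=-1, c=M2/2=49/48, d=(M3−M2)/(6·3)=-49/432, b=Δ2−h2·(2M2+M3)/6=-1/24
t_q=9/4 → seg 0, τ=9/4; S=0+15/16·τ+0·τ²+-29/432·τ³=1377/1024

  seg 0: a=0 b=15/16 c=0 d=-29/432
  seg 1: a=1 b=-7/8 c=-29/48 d=13/48
  seg 2: a=-1 b=-1/24 c=49/48 d=-49/432
S(9/4) = 1377/1024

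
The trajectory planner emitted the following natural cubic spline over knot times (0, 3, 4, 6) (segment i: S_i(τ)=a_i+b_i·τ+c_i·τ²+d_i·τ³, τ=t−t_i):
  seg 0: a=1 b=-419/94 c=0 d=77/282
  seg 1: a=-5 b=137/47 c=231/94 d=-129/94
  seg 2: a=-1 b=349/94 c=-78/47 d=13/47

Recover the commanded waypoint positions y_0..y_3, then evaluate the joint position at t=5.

y_0 = S_0(0) = a_0 = 1
y_1 = S_1(0) = a_1 = -5
y_2 = S_2(0) = a_2 = -1
y_3 = S_2(2) = 2
t_q=5 is in segment 2 (τ=1); S_2(τ)=125/94

y_0=1 y_1=-5 y_2=-1 y_3=2
S(5) = 125/94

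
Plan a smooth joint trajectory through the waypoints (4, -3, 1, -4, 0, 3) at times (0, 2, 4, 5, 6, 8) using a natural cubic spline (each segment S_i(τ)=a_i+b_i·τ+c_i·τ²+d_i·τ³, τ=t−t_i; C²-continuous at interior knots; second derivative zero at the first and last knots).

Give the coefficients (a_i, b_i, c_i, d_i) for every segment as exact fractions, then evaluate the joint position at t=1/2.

Δ: Δ0=-7/2, Δ1=2, Δ2=-5, Δ3=4, Δ4=3/2
row 1: diag=8, rhs=33; c'=1/4, d'=33/8
row 2: denom=6−2·1/4=11/2; d'=(-42−2·33/8)/(11/2)=-201/22
row 3: denom=4−1·2/11=42/11; d'=(54−1·-201/22)/(42/11)=463/28
row 4: denom=6−1·11/42=241/42; d'=(-15−1·463/28)/(241/42)=-2649/482
back: M4=-2649/482
back: M3=463/28−11/42·-2649/482=4332/241
back: M2=-201/22−2/11·4332/241=-5979/482
back: M1=33/8−1/4·-5979/482=3483/482
M: M0=0, M1=3483/482, M2=-5979/482, M3=4332/241, M4=-2649/482, M5=0
seg 0: a=4, c=M0/2=0, d=(M1−M0)/(6·2)=1161/1928, b=Δ0−h0·(2M0+M1)/6=-1424/241
seg 1: a=-3, c=M1/2=3483/964, d=(M2−M1)/(6·2)=-1577/964, b=Δ1−h1·(2M1+M2)/6=635/482
seg 2: a=1, c=M2/2=-5979/964, d=(M3−M2)/(6·1)=4881/964, b=Δ2−h2·(2M2+M3)/6=-1861/482
seg 3: a=-4, c=M3/2=2166/241, d=(M4−M3)/(6·1)=-3771/964, b=Δ3−h3·(2M3+M4)/6=-1037/964
seg 4: a=0, c=M4/2=-2649/964, d=(M5−M4)/(6·2)=883/1928, b=Δ4−h4·(2M4+M5)/6=2489/482
t_q=1/2 → seg 0, τ=1/2; S=4+-1424/241·τ+0·τ²+1161/1928·τ³=17289/15424

  seg 0: a=4 b=-1424/241 c=0 d=1161/1928
  seg 1: a=-3 b=635/482 c=3483/964 d=-1577/964
  seg 2: a=1 b=-1861/482 c=-5979/964 d=4881/964
  seg 3: a=-4 b=-1037/964 c=2166/241 d=-3771/964
  seg 4: a=0 b=2489/482 c=-2649/964 d=883/1928
S(1/2) = 17289/15424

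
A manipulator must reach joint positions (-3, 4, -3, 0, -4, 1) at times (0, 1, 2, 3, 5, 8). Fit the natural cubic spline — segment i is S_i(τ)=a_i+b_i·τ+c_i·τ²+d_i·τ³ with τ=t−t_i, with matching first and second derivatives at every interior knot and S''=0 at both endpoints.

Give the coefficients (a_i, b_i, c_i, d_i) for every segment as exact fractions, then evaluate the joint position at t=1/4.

Δ: Δ0=7, Δ1=-7, Δ2=3, Δ3=-2, Δ4=5/3
row 1: diag=4, rhs=-84; c'=1/4, d'=-21
row 2: denom=4−1·1/4=15/4; d'=(60−1·-21)/(15/4)=108/5
row 3: denom=6−1·4/15=86/15; d'=(-30−1·108/5)/(86/15)=-9
row 4: denom=10−2·15/43=400/43; d'=(22−2·-9)/(400/43)=43/10
back: M4=43/10
back: M3=-9−15/43·43/10=-21/2
back: M2=108/5−4/15·-21/2=122/5
back: M1=-21−1/4·122/5=-271/10
M: M0=0, M1=-271/10, M2=122/5, M3=-21/2, M4=43/10, M5=0
seg 0: a=-3, c=M0/2=0, d=(M1−M0)/(6·1)=-271/60, b=Δ0−h0·(2M0+M1)/6=691/60
seg 1: a=4, c=M1/2=-271/20, d=(M2−M1)/(6·1)=103/12, b=Δ1−h1·(2M1+M2)/6=-61/30
seg 2: a=-3, c=M2/2=61/5, d=(M3−M2)/(6·1)=-349/60, b=Δ2−h2·(2M2+M3)/6=-203/60
seg 3: a=0, c=M3/2=-21/4, d=(M4−M3)/(6·2)=37/30, b=Δ3−h3·(2M3+M4)/6=107/30
seg 4: a=-4, c=M4/2=43/20, d=(M5−M4)/(6·3)=-43/180, b=Δ4−h4·(2M4+M5)/6=-79/30
t_q=1/4 → seg 0, τ=1/4; S=-3+691/60·τ+0·τ²+-271/60·τ³=-49/256

  seg 0: a=-3 b=691/60 c=0 d=-271/60
  seg 1: a=4 b=-61/30 c=-271/20 d=103/12
  seg 2: a=-3 b=-203/60 c=61/5 d=-349/60
  seg 3: a=0 b=107/30 c=-21/4 d=37/30
  seg 4: a=-4 b=-79/30 c=43/20 d=-43/180
S(1/4) = -49/256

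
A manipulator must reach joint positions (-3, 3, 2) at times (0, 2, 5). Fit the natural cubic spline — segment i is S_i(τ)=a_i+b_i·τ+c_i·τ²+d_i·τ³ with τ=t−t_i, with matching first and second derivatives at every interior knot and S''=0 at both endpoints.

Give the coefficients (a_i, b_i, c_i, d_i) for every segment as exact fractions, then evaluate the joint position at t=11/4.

  seg 0: a=-3 b=11/3 c=0 d=-1/6
  seg 1: a=3 b=5/3 c=-1 d=1/9
S(11/4) = 239/64

Δ: Δ0=3, Δ1=-1/3
row 1: diag=10, rhs=-20; c'=3/10, d'=-2
back: M1=-2
M: M0=0, M1=-2, M2=0
seg 0: a=-3, c=M0/2=0, d=(M1−M0)/(6·2)=-1/6, b=Δ0−h0·(2M0+M1)/6=11/3
seg 1: a=3, c=M1/2=-1, d=(M2−M1)/(6·3)=1/9, b=Δ1−h1·(2M1+M2)/6=5/3
t_q=11/4 → seg 1, τ=3/4; S=3+5/3·τ+-1·τ²+1/9·τ³=239/64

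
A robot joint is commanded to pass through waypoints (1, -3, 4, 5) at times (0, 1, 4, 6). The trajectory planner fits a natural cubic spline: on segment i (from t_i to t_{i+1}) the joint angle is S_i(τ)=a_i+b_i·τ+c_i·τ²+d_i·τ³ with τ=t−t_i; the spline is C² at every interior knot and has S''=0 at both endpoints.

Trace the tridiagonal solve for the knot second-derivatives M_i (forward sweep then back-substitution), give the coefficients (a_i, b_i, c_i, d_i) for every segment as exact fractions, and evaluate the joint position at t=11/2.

  seg 0: a=1 b=-2117/426 c=0 d=413/426
  seg 1: a=-3 b=-439/213 c=413/142 d=-205/426
  seg 2: a=4 b=1021/426 c=-101/71 d=101/426
S(11/2) = 5901/1136

Δ: Δ0=-4, Δ1=7/3, Δ2=1/2
row 1: diag=8, rhs=38; c'=3/8, d'=19/4
row 2: denom=10−3·3/8=71/8; d'=(-11−3·19/4)/(71/8)=-202/71
back: M2=-202/71
back: M1=19/4−3/8·-202/71=413/71
M: M0=0, M1=413/71, M2=-202/71, M3=0
seg 0: a=1, c=M0/2=0, d=(M1−M0)/(6·1)=413/426, b=Δ0−h0·(2M0+M1)/6=-2117/426
seg 1: a=-3, c=M1/2=413/142, d=(M2−M1)/(6·3)=-205/426, b=Δ1−h1·(2M1+M2)/6=-439/213
seg 2: a=4, c=M2/2=-101/71, d=(M3−M2)/(6·2)=101/426, b=Δ2−h2·(2M2+M3)/6=1021/426
t_q=11/2 → seg 2, τ=3/2; S=4+1021/426·τ+-101/71·τ²+101/426·τ³=5901/1136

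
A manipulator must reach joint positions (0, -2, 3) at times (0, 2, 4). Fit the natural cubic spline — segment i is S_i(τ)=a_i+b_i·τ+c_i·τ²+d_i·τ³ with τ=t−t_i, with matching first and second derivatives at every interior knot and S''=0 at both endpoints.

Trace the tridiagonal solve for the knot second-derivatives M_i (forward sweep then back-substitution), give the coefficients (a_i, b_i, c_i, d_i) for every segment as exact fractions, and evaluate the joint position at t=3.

Δ: Δ0=-1, Δ1=5/2
row 1: diag=8, rhs=21; c'=1/4, d'=21/8
back: M1=21/8
M: M0=0, M1=21/8, M2=0
seg 0: a=0, c=M0/2=0, d=(M1−M0)/(6·2)=7/32, b=Δ0−h0·(2M0+M1)/6=-15/8
seg 1: a=-2, c=M1/2=21/16, d=(M2−M1)/(6·2)=-7/32, b=Δ1−h1·(2M1+M2)/6=3/4
t_q=3 → seg 1, τ=1; S=-2+3/4·τ+21/16·τ²+-7/32·τ³=-5/32

  seg 0: a=0 b=-15/8 c=0 d=7/32
  seg 1: a=-2 b=3/4 c=21/16 d=-7/32
S(3) = -5/32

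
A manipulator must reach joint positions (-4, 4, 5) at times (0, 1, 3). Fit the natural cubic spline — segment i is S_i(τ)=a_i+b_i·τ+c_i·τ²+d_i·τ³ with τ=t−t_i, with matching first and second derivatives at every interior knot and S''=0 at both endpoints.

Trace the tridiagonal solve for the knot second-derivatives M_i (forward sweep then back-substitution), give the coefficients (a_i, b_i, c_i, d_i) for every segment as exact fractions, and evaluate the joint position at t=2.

  seg 0: a=-4 b=37/4 c=0 d=-5/4
  seg 1: a=4 b=11/2 c=-15/4 d=5/8
S(2) = 51/8

Δ: Δ0=8, Δ1=1/2
row 1: diag=6, rhs=-45; c'=1/3, d'=-15/2
back: M1=-15/2
M: M0=0, M1=-15/2, M2=0
seg 0: a=-4, c=M0/2=0, d=(M1−M0)/(6·1)=-5/4, b=Δ0−h0·(2M0+M1)/6=37/4
seg 1: a=4, c=M1/2=-15/4, d=(M2−M1)/(6·2)=5/8, b=Δ1−h1·(2M1+M2)/6=11/2
t_q=2 → seg 1, τ=1; S=4+11/2·τ+-15/4·τ²+5/8·τ³=51/8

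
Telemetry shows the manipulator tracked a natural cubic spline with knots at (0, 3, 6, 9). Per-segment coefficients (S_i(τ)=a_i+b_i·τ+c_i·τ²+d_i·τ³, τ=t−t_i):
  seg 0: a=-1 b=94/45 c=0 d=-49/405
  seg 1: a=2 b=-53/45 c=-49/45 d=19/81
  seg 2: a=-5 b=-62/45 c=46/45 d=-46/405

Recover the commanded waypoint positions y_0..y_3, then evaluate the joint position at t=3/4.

y_0=-1 y_1=2 y_2=-5 y_3=-3
S(3/4) = 33/64

y_0 = S_0(0) = a_0 = -1
y_1 = S_1(0) = a_1 = 2
y_2 = S_2(0) = a_2 = -5
y_3 = S_2(3) = -3
t_q=3/4 is in segment 0 (τ=3/4); S_0(τ)=33/64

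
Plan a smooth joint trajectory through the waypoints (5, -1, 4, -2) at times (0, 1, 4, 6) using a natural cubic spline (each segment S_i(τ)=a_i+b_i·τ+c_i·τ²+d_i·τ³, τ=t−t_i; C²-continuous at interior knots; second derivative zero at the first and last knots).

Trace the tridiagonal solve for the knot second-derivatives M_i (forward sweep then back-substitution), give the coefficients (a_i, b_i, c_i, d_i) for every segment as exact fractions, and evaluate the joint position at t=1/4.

Δ: Δ0=-6, Δ1=5/3, Δ2=-3
row 1: diag=8, rhs=46; c'=3/8, d'=23/4
row 2: denom=10−3·3/8=71/8; d'=(-28−3·23/4)/(71/8)=-362/71
back: M2=-362/71
back: M1=23/4−3/8·-362/71=544/71
M: M0=0, M1=544/71, M2=-362/71, M3=0
seg 0: a=5, c=M0/2=0, d=(M1−M0)/(6·1)=272/213, b=Δ0−h0·(2M0+M1)/6=-1550/213
seg 1: a=-1, c=M1/2=272/71, d=(M2−M1)/(6·3)=-151/213, b=Δ1−h1·(2M1+M2)/6=-734/213
seg 2: a=4, c=M2/2=-181/71, d=(M3−M2)/(6·2)=181/426, b=Δ2−h2·(2M2+M3)/6=85/213
t_q=1/4 → seg 0, τ=1/4; S=5+-1550/213·τ+0·τ²+272/213·τ³=909/284

  seg 0: a=5 b=-1550/213 c=0 d=272/213
  seg 1: a=-1 b=-734/213 c=272/71 d=-151/213
  seg 2: a=4 b=85/213 c=-181/71 d=181/426
S(1/4) = 909/284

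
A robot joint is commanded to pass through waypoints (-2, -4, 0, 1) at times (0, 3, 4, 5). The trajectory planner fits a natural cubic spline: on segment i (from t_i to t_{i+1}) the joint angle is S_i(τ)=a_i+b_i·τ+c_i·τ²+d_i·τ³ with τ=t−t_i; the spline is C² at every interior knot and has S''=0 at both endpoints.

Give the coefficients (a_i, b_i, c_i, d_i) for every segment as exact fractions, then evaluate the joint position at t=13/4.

Δ: Δ0=-2/3, Δ1=4, Δ2=1
row 1: diag=8, rhs=28; c'=1/8, d'=7/2
row 2: denom=4−1·1/8=31/8; d'=(-18−1·7/2)/(31/8)=-172/31
back: M2=-172/31
back: M1=7/2−1/8·-172/31=130/31
M: M0=0, M1=130/31, M2=-172/31, M3=0
seg 0: a=-2, c=M0/2=0, d=(M1−M0)/(6·3)=65/279, b=Δ0−h0·(2M0+M1)/6=-257/93
seg 1: a=-4, c=M1/2=65/31, d=(M2−M1)/(6·1)=-151/93, b=Δ1−h1·(2M1+M2)/6=328/93
seg 2: a=0, c=M2/2=-86/31, d=(M3−M2)/(6·1)=86/93, b=Δ2−h2·(2M2+M3)/6=265/93
t_q=13/4 → seg 1, τ=1/4; S=-4+328/93·τ+65/31·τ²+-151/93·τ³=-5977/1984

  seg 0: a=-2 b=-257/93 c=0 d=65/279
  seg 1: a=-4 b=328/93 c=65/31 d=-151/93
  seg 2: a=0 b=265/93 c=-86/31 d=86/93
S(13/4) = -5977/1984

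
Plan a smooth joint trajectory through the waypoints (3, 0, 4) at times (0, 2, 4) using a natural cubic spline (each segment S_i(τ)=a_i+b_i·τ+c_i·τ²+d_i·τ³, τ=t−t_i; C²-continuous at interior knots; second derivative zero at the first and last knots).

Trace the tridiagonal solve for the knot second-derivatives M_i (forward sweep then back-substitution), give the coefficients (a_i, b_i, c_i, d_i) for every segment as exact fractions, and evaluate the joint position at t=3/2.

Δ: Δ0=-3/2, Δ1=2
row 1: diag=8, rhs=21; c'=1/4, d'=21/8
back: M1=21/8
M: M0=0, M1=21/8, M2=0
seg 0: a=3, c=M0/2=0, d=(M1−M0)/(6·2)=7/32, b=Δ0−h0·(2M0+M1)/6=-19/8
seg 1: a=0, c=M1/2=21/16, d=(M2−M1)/(6·2)=-7/32, b=Δ1−h1·(2M1+M2)/6=1/4
t_q=3/2 → seg 0, τ=3/2; S=3+-19/8·τ+0·τ²+7/32·τ³=45/256

  seg 0: a=3 b=-19/8 c=0 d=7/32
  seg 1: a=0 b=1/4 c=21/16 d=-7/32
S(3/2) = 45/256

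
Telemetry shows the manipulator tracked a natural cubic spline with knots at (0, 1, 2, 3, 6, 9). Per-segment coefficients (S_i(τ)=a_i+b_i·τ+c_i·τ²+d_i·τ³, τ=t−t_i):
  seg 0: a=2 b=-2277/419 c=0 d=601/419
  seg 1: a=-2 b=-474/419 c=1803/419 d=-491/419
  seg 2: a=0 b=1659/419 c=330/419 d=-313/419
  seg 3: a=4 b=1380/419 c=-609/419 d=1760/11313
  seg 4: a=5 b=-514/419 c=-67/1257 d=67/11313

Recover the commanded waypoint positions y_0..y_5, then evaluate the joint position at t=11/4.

y_0 = S_0(0) = a_0 = 2
y_1 = S_1(0) = a_1 = -2
y_2 = S_2(0) = a_2 = 0
y_3 = S_3(0) = a_3 = 4
y_4 = S_4(0) = a_4 = 5
y_5 = S_4(3) = 1
t_q=11/4 is in segment 2 (τ=3/4); S_2(τ)=83061/26816

y_0=2 y_1=-2 y_2=0 y_3=4 y_4=5 y_5=1
S(11/4) = 83061/26816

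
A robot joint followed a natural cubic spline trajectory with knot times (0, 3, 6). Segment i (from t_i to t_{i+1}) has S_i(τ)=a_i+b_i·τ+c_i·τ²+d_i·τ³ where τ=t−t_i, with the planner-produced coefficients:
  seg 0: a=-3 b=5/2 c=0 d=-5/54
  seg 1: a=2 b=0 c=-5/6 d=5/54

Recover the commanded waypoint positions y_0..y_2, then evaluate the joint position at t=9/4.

y_0 = S_0(0) = a_0 = -3
y_1 = S_1(0) = a_1 = 2
y_2 = S_1(3) = -3
t_q=9/4 is in segment 0 (τ=9/4); S_0(τ)=201/128

y_0=-3 y_1=2 y_2=-3
S(9/4) = 201/128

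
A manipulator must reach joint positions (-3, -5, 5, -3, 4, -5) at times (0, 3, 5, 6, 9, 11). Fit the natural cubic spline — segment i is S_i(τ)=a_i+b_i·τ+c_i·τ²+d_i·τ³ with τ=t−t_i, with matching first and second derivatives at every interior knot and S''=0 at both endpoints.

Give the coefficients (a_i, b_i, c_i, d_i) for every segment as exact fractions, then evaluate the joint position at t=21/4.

  seg 0: a=-3 b=-15937/3876 c=0 d=4451/11628
  seg 1: a=-5 b=12061/1938 c=4451/1292 d=-3931/1938
  seg 2: a=5 b=-8405/1938 c=-11273/1292 d=19621/3876
  seg 3: a=-3 b=-1505/228 c=2087/323 d=-13501/11628
  seg 4: a=4 b=1585/1938 c=-5153/1292 d=5153/7752
S(21/4) = 285235/82688

Δ: Δ0=-2/3, Δ1=5, Δ2=-8, Δ3=7/3, Δ4=-9/2
row 1: diag=10, rhs=34; c'=1/5, d'=17/5
row 2: denom=6−2·1/5=28/5; d'=(-78−2·17/5)/(28/5)=-106/7
row 3: denom=8−1·5/28=219/28; d'=(62−1·-106/7)/(219/28)=720/73
row 4: denom=10−3·28/73=646/73; d'=(-41−3·720/73)/(646/73)=-5153/646
back: M4=-5153/646
back: M3=720/73−28/73·-5153/646=4174/323
back: M2=-106/7−5/28·4174/323=-11273/646
back: M1=17/5−1/5·-11273/646=4451/646
M: M0=0, M1=4451/646, M2=-11273/646, M3=4174/323, M4=-5153/646, M5=0
seg 0: a=-3, c=M0/2=0, d=(M1−M0)/(6·3)=4451/11628, b=Δ0−h0·(2M0+M1)/6=-15937/3876
seg 1: a=-5, c=M1/2=4451/1292, d=(M2−M1)/(6·2)=-3931/1938, b=Δ1−h1·(2M1+M2)/6=12061/1938
seg 2: a=5, c=M2/2=-11273/1292, d=(M3−M2)/(6·1)=19621/3876, b=Δ2−h2·(2M2+M3)/6=-8405/1938
seg 3: a=-3, c=M3/2=2087/323, d=(M4−M3)/(6·3)=-13501/11628, b=Δ3−h3·(2M3+M4)/6=-1505/228
seg 4: a=4, c=M4/2=-5153/1292, d=(M5−M4)/(6·2)=5153/7752, b=Δ4−h4·(2M4+M5)/6=1585/1938
t_q=21/4 → seg 2, τ=1/4; S=5+-8405/1938·τ+-11273/1292·τ²+19621/3876·τ³=285235/82688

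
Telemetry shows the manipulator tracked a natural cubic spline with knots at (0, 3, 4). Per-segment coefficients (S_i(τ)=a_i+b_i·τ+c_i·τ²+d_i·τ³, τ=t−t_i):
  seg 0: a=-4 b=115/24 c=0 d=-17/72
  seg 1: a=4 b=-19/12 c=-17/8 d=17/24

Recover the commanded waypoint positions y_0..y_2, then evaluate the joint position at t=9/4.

y_0=-4 y_1=4 y_2=1
S(9/4) = 2095/512

y_0 = S_0(0) = a_0 = -4
y_1 = S_1(0) = a_1 = 4
y_2 = S_1(1) = 1
t_q=9/4 is in segment 0 (τ=9/4); S_0(τ)=2095/512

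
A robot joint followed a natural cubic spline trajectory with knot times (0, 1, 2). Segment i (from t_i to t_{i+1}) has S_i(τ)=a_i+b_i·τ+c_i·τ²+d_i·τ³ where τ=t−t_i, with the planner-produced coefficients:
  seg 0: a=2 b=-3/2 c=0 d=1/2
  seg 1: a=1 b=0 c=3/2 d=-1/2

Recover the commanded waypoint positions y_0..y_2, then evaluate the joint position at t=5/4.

y_0=2 y_1=1 y_2=2
S(5/4) = 139/128

y_0 = S_0(0) = a_0 = 2
y_1 = S_1(0) = a_1 = 1
y_2 = S_1(1) = 2
t_q=5/4 is in segment 1 (τ=1/4); S_1(τ)=139/128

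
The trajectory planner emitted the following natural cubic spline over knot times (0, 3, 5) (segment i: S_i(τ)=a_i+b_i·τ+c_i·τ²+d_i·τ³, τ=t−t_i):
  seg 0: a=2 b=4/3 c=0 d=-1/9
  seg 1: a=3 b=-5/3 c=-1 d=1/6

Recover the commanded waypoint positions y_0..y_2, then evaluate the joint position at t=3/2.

y_0 = S_0(0) = a_0 = 2
y_1 = S_1(0) = a_1 = 3
y_2 = S_1(2) = -3
t_q=3/2 is in segment 0 (τ=3/2); S_0(τ)=29/8

y_0=2 y_1=3 y_2=-3
S(3/2) = 29/8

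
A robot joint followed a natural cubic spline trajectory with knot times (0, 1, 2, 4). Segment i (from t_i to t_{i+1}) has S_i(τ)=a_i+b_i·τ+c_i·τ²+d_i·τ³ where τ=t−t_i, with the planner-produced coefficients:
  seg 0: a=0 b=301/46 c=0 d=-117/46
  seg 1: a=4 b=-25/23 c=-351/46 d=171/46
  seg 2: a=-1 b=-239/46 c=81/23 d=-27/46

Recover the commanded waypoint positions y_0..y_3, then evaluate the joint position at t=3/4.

y_0=0 y_1=4 y_2=-1 y_3=-2
S(3/4) = 11289/2944

y_0 = S_0(0) = a_0 = 0
y_1 = S_1(0) = a_1 = 4
y_2 = S_2(0) = a_2 = -1
y_3 = S_2(2) = -2
t_q=3/4 is in segment 0 (τ=3/4); S_0(τ)=11289/2944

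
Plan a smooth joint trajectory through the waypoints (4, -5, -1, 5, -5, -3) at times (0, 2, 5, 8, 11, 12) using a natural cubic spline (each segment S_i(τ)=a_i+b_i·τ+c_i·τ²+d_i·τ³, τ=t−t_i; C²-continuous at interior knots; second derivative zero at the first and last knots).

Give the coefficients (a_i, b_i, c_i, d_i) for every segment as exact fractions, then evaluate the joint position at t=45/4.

  seg 0: a=4 b=-3715/662 c=0 d=92/331
  seg 1: a=-5 b=-1507/662 c=552/331 d=-2767/17874
  seg 2: a=-1 b=1175/331 c=545/1986 d=-1571/5958
  seg 3: a=5 b=-1273/662 c=-2084/993 d=9703/17874
  seg 4: a=-5 b=47/331 c=1845/662 d=-615/662
S(45/4) = -203571/42368

Δ: Δ0=-9/2, Δ1=4/3, Δ2=2, Δ3=-10/3, Δ4=2
row 1: diag=10, rhs=35; c'=3/10, d'=7/2
row 2: denom=12−3·3/10=111/10; d'=(4−3·7/2)/(111/10)=-65/111
row 3: denom=12−3·10/37=414/37; d'=(-32−3·-65/111)/(414/37)=-373/138
row 4: denom=8−3·37/138=331/46; d'=(32−3·-373/138)/(331/46)=1845/331
back: M4=1845/331
back: M3=-373/138−37/138·1845/331=-4168/993
back: M2=-65/111−10/37·-4168/993=545/993
back: M1=7/2−3/10·545/993=1104/331
M: M0=0, M1=1104/331, M2=545/993, M3=-4168/993, M4=1845/331, M5=0
seg 0: a=4, c=M0/2=0, d=(M1−M0)/(6·2)=92/331, b=Δ0−h0·(2M0+M1)/6=-3715/662
seg 1: a=-5, c=M1/2=552/331, d=(M2−M1)/(6·3)=-2767/17874, b=Δ1−h1·(2M1+M2)/6=-1507/662
seg 2: a=-1, c=M2/2=545/1986, d=(M3−M2)/(6·3)=-1571/5958, b=Δ2−h2·(2M2+M3)/6=1175/331
seg 3: a=5, c=M3/2=-2084/993, d=(M4−M3)/(6·3)=9703/17874, b=Δ3−h3·(2M3+M4)/6=-1273/662
seg 4: a=-5, c=M4/2=1845/662, d=(M5−M4)/(6·1)=-615/662, b=Δ4−h4·(2M4+M5)/6=47/331
t_q=45/4 → seg 4, τ=1/4; S=-5+47/331·τ+1845/662·τ²+-615/662·τ³=-203571/42368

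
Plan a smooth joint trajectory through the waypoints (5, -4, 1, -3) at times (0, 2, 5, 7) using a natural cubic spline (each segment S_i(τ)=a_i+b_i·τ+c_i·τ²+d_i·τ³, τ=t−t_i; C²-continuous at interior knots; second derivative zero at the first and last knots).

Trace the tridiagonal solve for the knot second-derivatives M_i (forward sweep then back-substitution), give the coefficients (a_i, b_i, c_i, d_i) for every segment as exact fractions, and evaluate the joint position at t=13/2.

  seg 0: a=5 b=-3329/546 c=0 d=109/273
  seg 1: a=-4 b=-713/546 c=218/91 d=-59/126
  seg 2: a=1 b=116/273 c=-331/182 d=331/1092
S(13/2) = -4169/2912

Δ: Δ0=-9/2, Δ1=5/3, Δ2=-2
row 1: diag=10, rhs=37; c'=3/10, d'=37/10
row 2: denom=10−3·3/10=91/10; d'=(-22−3·37/10)/(91/10)=-331/91
back: M2=-331/91
back: M1=37/10−3/10·-331/91=436/91
M: M0=0, M1=436/91, M2=-331/91, M3=0
seg 0: a=5, c=M0/2=0, d=(M1−M0)/(6·2)=109/273, b=Δ0−h0·(2M0+M1)/6=-3329/546
seg 1: a=-4, c=M1/2=218/91, d=(M2−M1)/(6·3)=-59/126, b=Δ1−h1·(2M1+M2)/6=-713/546
seg 2: a=1, c=M2/2=-331/182, d=(M3−M2)/(6·2)=331/1092, b=Δ2−h2·(2M2+M3)/6=116/273
t_q=13/2 → seg 2, τ=3/2; S=1+116/273·τ+-331/182·τ²+331/1092·τ³=-4169/2912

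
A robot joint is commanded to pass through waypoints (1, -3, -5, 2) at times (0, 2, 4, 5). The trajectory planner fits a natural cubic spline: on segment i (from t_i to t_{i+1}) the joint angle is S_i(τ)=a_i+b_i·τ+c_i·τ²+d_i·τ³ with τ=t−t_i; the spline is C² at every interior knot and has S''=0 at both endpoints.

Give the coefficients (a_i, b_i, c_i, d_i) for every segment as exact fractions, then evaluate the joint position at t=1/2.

  seg 0: a=1 b=-17/11 c=0 d=-5/44
  seg 1: a=-3 b=-32/11 c=-15/22 d=9/11
  seg 2: a=-5 b=46/11 c=93/22 d=-31/22
S(1/2) = 75/352

Δ: Δ0=-2, Δ1=-1, Δ2=7
row 1: diag=8, rhs=6; c'=1/4, d'=3/4
row 2: denom=6−2·1/4=11/2; d'=(48−2·3/4)/(11/2)=93/11
back: M2=93/11
back: M1=3/4−1/4·93/11=-15/11
M: M0=0, M1=-15/11, M2=93/11, M3=0
seg 0: a=1, c=M0/2=0, d=(M1−M0)/(6·2)=-5/44, b=Δ0−h0·(2M0+M1)/6=-17/11
seg 1: a=-3, c=M1/2=-15/22, d=(M2−M1)/(6·2)=9/11, b=Δ1−h1·(2M1+M2)/6=-32/11
seg 2: a=-5, c=M2/2=93/22, d=(M3−M2)/(6·1)=-31/22, b=Δ2−h2·(2M2+M3)/6=46/11
t_q=1/2 → seg 0, τ=1/2; S=1+-17/11·τ+0·τ²+-5/44·τ³=75/352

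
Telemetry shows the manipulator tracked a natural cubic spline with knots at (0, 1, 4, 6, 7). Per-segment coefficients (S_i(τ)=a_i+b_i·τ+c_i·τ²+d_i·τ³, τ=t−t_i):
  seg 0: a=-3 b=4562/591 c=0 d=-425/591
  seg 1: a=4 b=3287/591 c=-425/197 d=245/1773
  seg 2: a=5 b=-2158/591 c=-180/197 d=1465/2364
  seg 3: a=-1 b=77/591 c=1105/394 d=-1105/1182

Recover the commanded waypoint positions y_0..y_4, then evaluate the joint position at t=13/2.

y_0=-3 y_1=4 y_2=5 y_3=-1 y_4=1
S(13/2) = -1105/3152

y_0 = S_0(0) = a_0 = -3
y_1 = S_1(0) = a_1 = 4
y_2 = S_2(0) = a_2 = 5
y_3 = S_3(0) = a_3 = -1
y_4 = S_3(1) = 1
t_q=13/2 is in segment 3 (τ=1/2); S_3(τ)=-1105/3152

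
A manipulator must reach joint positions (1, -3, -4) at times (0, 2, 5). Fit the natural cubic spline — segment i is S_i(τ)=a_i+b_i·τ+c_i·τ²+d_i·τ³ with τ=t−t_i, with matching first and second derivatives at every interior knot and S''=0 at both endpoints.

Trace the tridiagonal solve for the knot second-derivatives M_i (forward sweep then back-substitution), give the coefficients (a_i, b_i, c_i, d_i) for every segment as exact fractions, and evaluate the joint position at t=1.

Δ: Δ0=-2, Δ1=-1/3
row 1: diag=10, rhs=10; c'=3/10, d'=1
back: M1=1
M: M0=0, M1=1, M2=0
seg 0: a=1, c=M0/2=0, d=(M1−M0)/(6·2)=1/12, b=Δ0−h0·(2M0+M1)/6=-7/3
seg 1: a=-3, c=M1/2=1/2, d=(M2−M1)/(6·3)=-1/18, b=Δ1−h1·(2M1+M2)/6=-4/3
t_q=1 → seg 0, τ=1; S=1+-7/3·τ+0·τ²+1/12·τ³=-5/4

  seg 0: a=1 b=-7/3 c=0 d=1/12
  seg 1: a=-3 b=-4/3 c=1/2 d=-1/18
S(1) = -5/4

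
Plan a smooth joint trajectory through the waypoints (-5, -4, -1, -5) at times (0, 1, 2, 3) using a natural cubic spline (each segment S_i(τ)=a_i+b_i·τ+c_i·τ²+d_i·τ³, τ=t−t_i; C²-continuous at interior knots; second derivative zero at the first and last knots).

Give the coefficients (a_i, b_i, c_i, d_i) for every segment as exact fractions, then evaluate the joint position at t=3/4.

Δ: Δ0=1, Δ1=3, Δ2=-4
row 1: diag=4, rhs=12; c'=1/4, d'=3
row 2: denom=4−1·1/4=15/4; d'=(-42−1·3)/(15/4)=-12
back: M2=-12
back: M1=3−1/4·-12=6
M: M0=0, M1=6, M2=-12, M3=0
seg 0: a=-5, c=M0/2=0, d=(M1−M0)/(6·1)=1, b=Δ0−h0·(2M0+M1)/6=0
seg 1: a=-4, c=M1/2=3, d=(M2−M1)/(6·1)=-3, b=Δ1−h1·(2M1+M2)/6=3
seg 2: a=-1, c=M2/2=-6, d=(M3−M2)/(6·1)=2, b=Δ2−h2·(2M2+M3)/6=0
t_q=3/4 → seg 0, τ=3/4; S=-5+0·τ+0·τ²+1·τ³=-293/64

  seg 0: a=-5 b=0 c=0 d=1
  seg 1: a=-4 b=3 c=3 d=-3
  seg 2: a=-1 b=0 c=-6 d=2
S(3/4) = -293/64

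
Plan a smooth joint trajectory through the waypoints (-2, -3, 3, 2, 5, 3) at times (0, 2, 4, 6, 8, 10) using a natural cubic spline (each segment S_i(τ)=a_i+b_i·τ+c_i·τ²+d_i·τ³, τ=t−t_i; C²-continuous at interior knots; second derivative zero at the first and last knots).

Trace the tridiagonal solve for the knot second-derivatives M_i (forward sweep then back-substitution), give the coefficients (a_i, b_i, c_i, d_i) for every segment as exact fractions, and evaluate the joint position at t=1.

  seg 0: a=-2 b=-727/418 c=0 d=259/836
  seg 1: a=-3 b=827/418 c=777/418 d=-1127/1672
  seg 2: a=3 b=277/209 c=-1827/836 d=7/11
  seg 3: a=2 b=46/209 c=1365/836 d=-415/836
  seg 4: a=5 b=166/209 c=-1125/836 d=375/1672
S(1) = -2867/836

Δ: Δ0=-1/2, Δ1=3, Δ2=-1/2, Δ3=3/2, Δ4=-1
row 1: diag=8, rhs=21; c'=1/4, d'=21/8
row 2: denom=8−2·1/4=15/2; d'=(-21−2·21/8)/(15/2)=-7/2
row 3: denom=8−2·4/15=112/15; d'=(12−2·-7/2)/(112/15)=285/112
row 4: denom=8−2·15/56=209/28; d'=(-15−2·285/112)/(209/28)=-1125/418
back: M4=-1125/418
back: M3=285/112−15/56·-1125/418=1365/418
back: M2=-7/2−4/15·1365/418=-1827/418
back: M1=21/8−1/4·-1827/418=777/209
M: M0=0, M1=777/209, M2=-1827/418, M3=1365/418, M4=-1125/418, M5=0
seg 0: a=-2, c=M0/2=0, d=(M1−M0)/(6·2)=259/836, b=Δ0−h0·(2M0+M1)/6=-727/418
seg 1: a=-3, c=M1/2=777/418, d=(M2−M1)/(6·2)=-1127/1672, b=Δ1−h1·(2M1+M2)/6=827/418
seg 2: a=3, c=M2/2=-1827/836, d=(M3−M2)/(6·2)=7/11, b=Δ2−h2·(2M2+M3)/6=277/209
seg 3: a=2, c=M3/2=1365/836, d=(M4−M3)/(6·2)=-415/836, b=Δ3−h3·(2M3+M4)/6=46/209
seg 4: a=5, c=M4/2=-1125/836, d=(M5−M4)/(6·2)=375/1672, b=Δ4−h4·(2M4+M5)/6=166/209
t_q=1 → seg 0, τ=1; S=-2+-727/418·τ+0·τ²+259/836·τ³=-2867/836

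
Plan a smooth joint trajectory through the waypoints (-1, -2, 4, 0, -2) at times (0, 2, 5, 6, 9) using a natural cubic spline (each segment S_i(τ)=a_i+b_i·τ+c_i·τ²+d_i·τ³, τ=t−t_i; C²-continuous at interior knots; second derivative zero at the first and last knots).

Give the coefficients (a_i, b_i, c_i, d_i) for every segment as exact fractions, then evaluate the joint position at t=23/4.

  seg 0: a=-1 b=-451/279 c=0 d=623/2232
  seg 1: a=-2 b=967/558 c=623/372 d=-5309/10044
  seg 2: a=4 b=-2779/1116 c=-860/279 d=195/124
  seg 3: a=0 b=-2197/558 c=1825/1116 d=-1825/10044
S(23/4) = 25283/23808

Δ: Δ0=-1/2, Δ1=2, Δ2=-4, Δ3=-2/3
row 1: diag=10, rhs=15; c'=3/10, d'=3/2
row 2: denom=8−3·3/10=71/10; d'=(-36−3·3/2)/(71/10)=-405/71
row 3: denom=8−1·10/71=558/71; d'=(20−1·-405/71)/(558/71)=1825/558
back: M3=1825/558
back: M2=-405/71−10/71·1825/558=-1720/279
back: M1=3/2−3/10·-1720/279=623/186
M: M0=0, M1=623/186, M2=-1720/279, M3=1825/558, M4=0
seg 0: a=-1, c=M0/2=0, d=(M1−M0)/(6·2)=623/2232, b=Δ0−h0·(2M0+M1)/6=-451/279
seg 1: a=-2, c=M1/2=623/372, d=(M2−M1)/(6·3)=-5309/10044, b=Δ1−h1·(2M1+M2)/6=967/558
seg 2: a=4, c=M2/2=-860/279, d=(M3−M2)/(6·1)=195/124, b=Δ2−h2·(2M2+M3)/6=-2779/1116
seg 3: a=0, c=M3/2=1825/1116, d=(M4−M3)/(6·3)=-1825/10044, b=Δ3−h3·(2M3+M4)/6=-2197/558
t_q=23/4 → seg 2, τ=3/4; S=4+-2779/1116·τ+-860/279·τ²+195/124·τ³=25283/23808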